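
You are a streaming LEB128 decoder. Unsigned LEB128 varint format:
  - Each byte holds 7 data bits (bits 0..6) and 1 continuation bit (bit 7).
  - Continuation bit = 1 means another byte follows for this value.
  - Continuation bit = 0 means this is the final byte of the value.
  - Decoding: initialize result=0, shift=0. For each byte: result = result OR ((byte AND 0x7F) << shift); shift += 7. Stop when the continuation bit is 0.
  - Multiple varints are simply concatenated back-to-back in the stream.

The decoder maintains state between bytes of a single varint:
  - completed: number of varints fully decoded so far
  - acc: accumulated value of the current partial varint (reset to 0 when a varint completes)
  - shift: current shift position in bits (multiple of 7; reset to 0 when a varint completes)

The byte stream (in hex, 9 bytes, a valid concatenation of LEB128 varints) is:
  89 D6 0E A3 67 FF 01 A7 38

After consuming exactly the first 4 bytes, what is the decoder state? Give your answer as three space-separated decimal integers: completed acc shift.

Answer: 1 35 7

Derivation:
byte[0]=0x89 cont=1 payload=0x09: acc |= 9<<0 -> completed=0 acc=9 shift=7
byte[1]=0xD6 cont=1 payload=0x56: acc |= 86<<7 -> completed=0 acc=11017 shift=14
byte[2]=0x0E cont=0 payload=0x0E: varint #1 complete (value=240393); reset -> completed=1 acc=0 shift=0
byte[3]=0xA3 cont=1 payload=0x23: acc |= 35<<0 -> completed=1 acc=35 shift=7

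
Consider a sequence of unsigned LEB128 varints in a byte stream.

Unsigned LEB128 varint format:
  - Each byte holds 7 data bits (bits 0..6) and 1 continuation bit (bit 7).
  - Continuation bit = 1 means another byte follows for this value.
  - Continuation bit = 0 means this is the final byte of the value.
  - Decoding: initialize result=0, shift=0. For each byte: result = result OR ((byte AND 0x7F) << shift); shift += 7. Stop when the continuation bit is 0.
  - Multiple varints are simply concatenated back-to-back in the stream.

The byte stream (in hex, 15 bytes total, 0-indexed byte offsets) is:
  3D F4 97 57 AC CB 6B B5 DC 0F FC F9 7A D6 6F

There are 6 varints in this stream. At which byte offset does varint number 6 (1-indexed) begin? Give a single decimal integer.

  byte[0]=0x3D cont=0 payload=0x3D=61: acc |= 61<<0 -> acc=61 shift=7 [end]
Varint 1: bytes[0:1] = 3D -> value 61 (1 byte(s))
  byte[1]=0xF4 cont=1 payload=0x74=116: acc |= 116<<0 -> acc=116 shift=7
  byte[2]=0x97 cont=1 payload=0x17=23: acc |= 23<<7 -> acc=3060 shift=14
  byte[3]=0x57 cont=0 payload=0x57=87: acc |= 87<<14 -> acc=1428468 shift=21 [end]
Varint 2: bytes[1:4] = F4 97 57 -> value 1428468 (3 byte(s))
  byte[4]=0xAC cont=1 payload=0x2C=44: acc |= 44<<0 -> acc=44 shift=7
  byte[5]=0xCB cont=1 payload=0x4B=75: acc |= 75<<7 -> acc=9644 shift=14
  byte[6]=0x6B cont=0 payload=0x6B=107: acc |= 107<<14 -> acc=1762732 shift=21 [end]
Varint 3: bytes[4:7] = AC CB 6B -> value 1762732 (3 byte(s))
  byte[7]=0xB5 cont=1 payload=0x35=53: acc |= 53<<0 -> acc=53 shift=7
  byte[8]=0xDC cont=1 payload=0x5C=92: acc |= 92<<7 -> acc=11829 shift=14
  byte[9]=0x0F cont=0 payload=0x0F=15: acc |= 15<<14 -> acc=257589 shift=21 [end]
Varint 4: bytes[7:10] = B5 DC 0F -> value 257589 (3 byte(s))
  byte[10]=0xFC cont=1 payload=0x7C=124: acc |= 124<<0 -> acc=124 shift=7
  byte[11]=0xF9 cont=1 payload=0x79=121: acc |= 121<<7 -> acc=15612 shift=14
  byte[12]=0x7A cont=0 payload=0x7A=122: acc |= 122<<14 -> acc=2014460 shift=21 [end]
Varint 5: bytes[10:13] = FC F9 7A -> value 2014460 (3 byte(s))
  byte[13]=0xD6 cont=1 payload=0x56=86: acc |= 86<<0 -> acc=86 shift=7
  byte[14]=0x6F cont=0 payload=0x6F=111: acc |= 111<<7 -> acc=14294 shift=14 [end]
Varint 6: bytes[13:15] = D6 6F -> value 14294 (2 byte(s))

Answer: 13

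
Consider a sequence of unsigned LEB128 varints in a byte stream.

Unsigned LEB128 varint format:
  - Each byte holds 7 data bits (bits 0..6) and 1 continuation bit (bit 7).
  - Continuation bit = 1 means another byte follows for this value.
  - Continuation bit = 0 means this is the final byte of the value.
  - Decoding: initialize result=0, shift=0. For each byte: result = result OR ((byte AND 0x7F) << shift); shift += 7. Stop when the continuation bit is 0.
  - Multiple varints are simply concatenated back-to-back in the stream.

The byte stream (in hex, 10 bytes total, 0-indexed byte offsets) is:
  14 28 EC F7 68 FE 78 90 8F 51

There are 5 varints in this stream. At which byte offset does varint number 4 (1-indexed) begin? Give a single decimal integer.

  byte[0]=0x14 cont=0 payload=0x14=20: acc |= 20<<0 -> acc=20 shift=7 [end]
Varint 1: bytes[0:1] = 14 -> value 20 (1 byte(s))
  byte[1]=0x28 cont=0 payload=0x28=40: acc |= 40<<0 -> acc=40 shift=7 [end]
Varint 2: bytes[1:2] = 28 -> value 40 (1 byte(s))
  byte[2]=0xEC cont=1 payload=0x6C=108: acc |= 108<<0 -> acc=108 shift=7
  byte[3]=0xF7 cont=1 payload=0x77=119: acc |= 119<<7 -> acc=15340 shift=14
  byte[4]=0x68 cont=0 payload=0x68=104: acc |= 104<<14 -> acc=1719276 shift=21 [end]
Varint 3: bytes[2:5] = EC F7 68 -> value 1719276 (3 byte(s))
  byte[5]=0xFE cont=1 payload=0x7E=126: acc |= 126<<0 -> acc=126 shift=7
  byte[6]=0x78 cont=0 payload=0x78=120: acc |= 120<<7 -> acc=15486 shift=14 [end]
Varint 4: bytes[5:7] = FE 78 -> value 15486 (2 byte(s))
  byte[7]=0x90 cont=1 payload=0x10=16: acc |= 16<<0 -> acc=16 shift=7
  byte[8]=0x8F cont=1 payload=0x0F=15: acc |= 15<<7 -> acc=1936 shift=14
  byte[9]=0x51 cont=0 payload=0x51=81: acc |= 81<<14 -> acc=1329040 shift=21 [end]
Varint 5: bytes[7:10] = 90 8F 51 -> value 1329040 (3 byte(s))

Answer: 5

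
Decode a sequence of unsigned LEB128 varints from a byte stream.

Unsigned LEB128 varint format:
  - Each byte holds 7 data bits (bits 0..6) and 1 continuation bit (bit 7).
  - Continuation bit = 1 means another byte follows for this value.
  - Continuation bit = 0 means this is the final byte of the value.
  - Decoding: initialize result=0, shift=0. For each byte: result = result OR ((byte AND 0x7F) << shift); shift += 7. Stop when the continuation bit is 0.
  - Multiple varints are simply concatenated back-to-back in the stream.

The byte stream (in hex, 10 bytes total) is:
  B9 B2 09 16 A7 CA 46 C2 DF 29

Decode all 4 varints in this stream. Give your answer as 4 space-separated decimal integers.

Answer: 153913 22 1156391 683970

Derivation:
  byte[0]=0xB9 cont=1 payload=0x39=57: acc |= 57<<0 -> acc=57 shift=7
  byte[1]=0xB2 cont=1 payload=0x32=50: acc |= 50<<7 -> acc=6457 shift=14
  byte[2]=0x09 cont=0 payload=0x09=9: acc |= 9<<14 -> acc=153913 shift=21 [end]
Varint 1: bytes[0:3] = B9 B2 09 -> value 153913 (3 byte(s))
  byte[3]=0x16 cont=0 payload=0x16=22: acc |= 22<<0 -> acc=22 shift=7 [end]
Varint 2: bytes[3:4] = 16 -> value 22 (1 byte(s))
  byte[4]=0xA7 cont=1 payload=0x27=39: acc |= 39<<0 -> acc=39 shift=7
  byte[5]=0xCA cont=1 payload=0x4A=74: acc |= 74<<7 -> acc=9511 shift=14
  byte[6]=0x46 cont=0 payload=0x46=70: acc |= 70<<14 -> acc=1156391 shift=21 [end]
Varint 3: bytes[4:7] = A7 CA 46 -> value 1156391 (3 byte(s))
  byte[7]=0xC2 cont=1 payload=0x42=66: acc |= 66<<0 -> acc=66 shift=7
  byte[8]=0xDF cont=1 payload=0x5F=95: acc |= 95<<7 -> acc=12226 shift=14
  byte[9]=0x29 cont=0 payload=0x29=41: acc |= 41<<14 -> acc=683970 shift=21 [end]
Varint 4: bytes[7:10] = C2 DF 29 -> value 683970 (3 byte(s))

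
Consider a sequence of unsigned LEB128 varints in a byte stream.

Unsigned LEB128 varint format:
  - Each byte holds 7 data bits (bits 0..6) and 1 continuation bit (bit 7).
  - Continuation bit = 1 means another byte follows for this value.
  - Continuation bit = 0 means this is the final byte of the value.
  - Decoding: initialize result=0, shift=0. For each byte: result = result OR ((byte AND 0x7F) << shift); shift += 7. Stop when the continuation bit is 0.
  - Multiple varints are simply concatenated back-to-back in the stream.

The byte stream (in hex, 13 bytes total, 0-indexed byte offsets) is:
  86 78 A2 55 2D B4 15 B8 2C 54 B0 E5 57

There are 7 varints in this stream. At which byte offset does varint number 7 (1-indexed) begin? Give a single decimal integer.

  byte[0]=0x86 cont=1 payload=0x06=6: acc |= 6<<0 -> acc=6 shift=7
  byte[1]=0x78 cont=0 payload=0x78=120: acc |= 120<<7 -> acc=15366 shift=14 [end]
Varint 1: bytes[0:2] = 86 78 -> value 15366 (2 byte(s))
  byte[2]=0xA2 cont=1 payload=0x22=34: acc |= 34<<0 -> acc=34 shift=7
  byte[3]=0x55 cont=0 payload=0x55=85: acc |= 85<<7 -> acc=10914 shift=14 [end]
Varint 2: bytes[2:4] = A2 55 -> value 10914 (2 byte(s))
  byte[4]=0x2D cont=0 payload=0x2D=45: acc |= 45<<0 -> acc=45 shift=7 [end]
Varint 3: bytes[4:5] = 2D -> value 45 (1 byte(s))
  byte[5]=0xB4 cont=1 payload=0x34=52: acc |= 52<<0 -> acc=52 shift=7
  byte[6]=0x15 cont=0 payload=0x15=21: acc |= 21<<7 -> acc=2740 shift=14 [end]
Varint 4: bytes[5:7] = B4 15 -> value 2740 (2 byte(s))
  byte[7]=0xB8 cont=1 payload=0x38=56: acc |= 56<<0 -> acc=56 shift=7
  byte[8]=0x2C cont=0 payload=0x2C=44: acc |= 44<<7 -> acc=5688 shift=14 [end]
Varint 5: bytes[7:9] = B8 2C -> value 5688 (2 byte(s))
  byte[9]=0x54 cont=0 payload=0x54=84: acc |= 84<<0 -> acc=84 shift=7 [end]
Varint 6: bytes[9:10] = 54 -> value 84 (1 byte(s))
  byte[10]=0xB0 cont=1 payload=0x30=48: acc |= 48<<0 -> acc=48 shift=7
  byte[11]=0xE5 cont=1 payload=0x65=101: acc |= 101<<7 -> acc=12976 shift=14
  byte[12]=0x57 cont=0 payload=0x57=87: acc |= 87<<14 -> acc=1438384 shift=21 [end]
Varint 7: bytes[10:13] = B0 E5 57 -> value 1438384 (3 byte(s))

Answer: 10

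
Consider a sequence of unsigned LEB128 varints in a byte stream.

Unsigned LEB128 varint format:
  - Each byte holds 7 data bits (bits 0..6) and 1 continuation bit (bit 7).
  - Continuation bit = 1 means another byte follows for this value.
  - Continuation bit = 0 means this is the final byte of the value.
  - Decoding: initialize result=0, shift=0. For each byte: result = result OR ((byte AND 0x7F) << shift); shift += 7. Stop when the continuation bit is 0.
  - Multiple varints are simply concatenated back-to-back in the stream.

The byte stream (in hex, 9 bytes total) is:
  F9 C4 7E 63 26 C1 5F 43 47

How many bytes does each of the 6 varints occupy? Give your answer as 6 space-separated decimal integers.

  byte[0]=0xF9 cont=1 payload=0x79=121: acc |= 121<<0 -> acc=121 shift=7
  byte[1]=0xC4 cont=1 payload=0x44=68: acc |= 68<<7 -> acc=8825 shift=14
  byte[2]=0x7E cont=0 payload=0x7E=126: acc |= 126<<14 -> acc=2073209 shift=21 [end]
Varint 1: bytes[0:3] = F9 C4 7E -> value 2073209 (3 byte(s))
  byte[3]=0x63 cont=0 payload=0x63=99: acc |= 99<<0 -> acc=99 shift=7 [end]
Varint 2: bytes[3:4] = 63 -> value 99 (1 byte(s))
  byte[4]=0x26 cont=0 payload=0x26=38: acc |= 38<<0 -> acc=38 shift=7 [end]
Varint 3: bytes[4:5] = 26 -> value 38 (1 byte(s))
  byte[5]=0xC1 cont=1 payload=0x41=65: acc |= 65<<0 -> acc=65 shift=7
  byte[6]=0x5F cont=0 payload=0x5F=95: acc |= 95<<7 -> acc=12225 shift=14 [end]
Varint 4: bytes[5:7] = C1 5F -> value 12225 (2 byte(s))
  byte[7]=0x43 cont=0 payload=0x43=67: acc |= 67<<0 -> acc=67 shift=7 [end]
Varint 5: bytes[7:8] = 43 -> value 67 (1 byte(s))
  byte[8]=0x47 cont=0 payload=0x47=71: acc |= 71<<0 -> acc=71 shift=7 [end]
Varint 6: bytes[8:9] = 47 -> value 71 (1 byte(s))

Answer: 3 1 1 2 1 1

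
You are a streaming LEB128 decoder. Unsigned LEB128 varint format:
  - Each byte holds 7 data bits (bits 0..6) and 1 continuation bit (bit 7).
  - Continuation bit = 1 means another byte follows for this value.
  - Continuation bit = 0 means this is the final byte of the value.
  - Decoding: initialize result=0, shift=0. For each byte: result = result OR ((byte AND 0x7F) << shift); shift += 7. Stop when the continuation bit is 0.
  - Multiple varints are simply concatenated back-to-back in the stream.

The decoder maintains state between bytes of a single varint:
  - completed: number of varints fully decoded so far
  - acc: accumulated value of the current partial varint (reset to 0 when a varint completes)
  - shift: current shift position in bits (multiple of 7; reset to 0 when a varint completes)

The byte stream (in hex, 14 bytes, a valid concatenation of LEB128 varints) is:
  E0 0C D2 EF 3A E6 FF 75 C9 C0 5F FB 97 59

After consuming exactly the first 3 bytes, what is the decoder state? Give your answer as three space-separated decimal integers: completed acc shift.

Answer: 1 82 7

Derivation:
byte[0]=0xE0 cont=1 payload=0x60: acc |= 96<<0 -> completed=0 acc=96 shift=7
byte[1]=0x0C cont=0 payload=0x0C: varint #1 complete (value=1632); reset -> completed=1 acc=0 shift=0
byte[2]=0xD2 cont=1 payload=0x52: acc |= 82<<0 -> completed=1 acc=82 shift=7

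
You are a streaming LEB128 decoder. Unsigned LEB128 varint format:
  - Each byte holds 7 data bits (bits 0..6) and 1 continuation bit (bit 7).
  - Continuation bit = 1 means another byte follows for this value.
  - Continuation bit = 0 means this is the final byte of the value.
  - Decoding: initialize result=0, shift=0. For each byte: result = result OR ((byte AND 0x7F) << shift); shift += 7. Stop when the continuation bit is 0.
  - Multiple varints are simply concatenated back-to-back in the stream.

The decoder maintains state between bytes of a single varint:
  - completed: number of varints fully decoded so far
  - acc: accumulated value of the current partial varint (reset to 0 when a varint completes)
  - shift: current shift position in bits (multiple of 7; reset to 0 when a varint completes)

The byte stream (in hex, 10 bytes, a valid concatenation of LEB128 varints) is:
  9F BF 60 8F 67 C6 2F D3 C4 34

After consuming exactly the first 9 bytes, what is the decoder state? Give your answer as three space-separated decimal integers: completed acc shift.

Answer: 3 8787 14

Derivation:
byte[0]=0x9F cont=1 payload=0x1F: acc |= 31<<0 -> completed=0 acc=31 shift=7
byte[1]=0xBF cont=1 payload=0x3F: acc |= 63<<7 -> completed=0 acc=8095 shift=14
byte[2]=0x60 cont=0 payload=0x60: varint #1 complete (value=1580959); reset -> completed=1 acc=0 shift=0
byte[3]=0x8F cont=1 payload=0x0F: acc |= 15<<0 -> completed=1 acc=15 shift=7
byte[4]=0x67 cont=0 payload=0x67: varint #2 complete (value=13199); reset -> completed=2 acc=0 shift=0
byte[5]=0xC6 cont=1 payload=0x46: acc |= 70<<0 -> completed=2 acc=70 shift=7
byte[6]=0x2F cont=0 payload=0x2F: varint #3 complete (value=6086); reset -> completed=3 acc=0 shift=0
byte[7]=0xD3 cont=1 payload=0x53: acc |= 83<<0 -> completed=3 acc=83 shift=7
byte[8]=0xC4 cont=1 payload=0x44: acc |= 68<<7 -> completed=3 acc=8787 shift=14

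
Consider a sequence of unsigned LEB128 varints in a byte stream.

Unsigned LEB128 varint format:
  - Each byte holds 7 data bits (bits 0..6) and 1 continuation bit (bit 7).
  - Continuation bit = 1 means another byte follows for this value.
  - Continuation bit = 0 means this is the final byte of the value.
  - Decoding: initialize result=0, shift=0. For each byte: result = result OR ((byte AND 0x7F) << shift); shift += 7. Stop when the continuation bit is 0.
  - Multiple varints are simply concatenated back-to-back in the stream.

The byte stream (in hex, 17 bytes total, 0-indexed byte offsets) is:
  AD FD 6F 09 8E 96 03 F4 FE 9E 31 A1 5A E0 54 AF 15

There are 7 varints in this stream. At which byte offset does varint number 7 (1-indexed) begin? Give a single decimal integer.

  byte[0]=0xAD cont=1 payload=0x2D=45: acc |= 45<<0 -> acc=45 shift=7
  byte[1]=0xFD cont=1 payload=0x7D=125: acc |= 125<<7 -> acc=16045 shift=14
  byte[2]=0x6F cont=0 payload=0x6F=111: acc |= 111<<14 -> acc=1834669 shift=21 [end]
Varint 1: bytes[0:3] = AD FD 6F -> value 1834669 (3 byte(s))
  byte[3]=0x09 cont=0 payload=0x09=9: acc |= 9<<0 -> acc=9 shift=7 [end]
Varint 2: bytes[3:4] = 09 -> value 9 (1 byte(s))
  byte[4]=0x8E cont=1 payload=0x0E=14: acc |= 14<<0 -> acc=14 shift=7
  byte[5]=0x96 cont=1 payload=0x16=22: acc |= 22<<7 -> acc=2830 shift=14
  byte[6]=0x03 cont=0 payload=0x03=3: acc |= 3<<14 -> acc=51982 shift=21 [end]
Varint 3: bytes[4:7] = 8E 96 03 -> value 51982 (3 byte(s))
  byte[7]=0xF4 cont=1 payload=0x74=116: acc |= 116<<0 -> acc=116 shift=7
  byte[8]=0xFE cont=1 payload=0x7E=126: acc |= 126<<7 -> acc=16244 shift=14
  byte[9]=0x9E cont=1 payload=0x1E=30: acc |= 30<<14 -> acc=507764 shift=21
  byte[10]=0x31 cont=0 payload=0x31=49: acc |= 49<<21 -> acc=103268212 shift=28 [end]
Varint 4: bytes[7:11] = F4 FE 9E 31 -> value 103268212 (4 byte(s))
  byte[11]=0xA1 cont=1 payload=0x21=33: acc |= 33<<0 -> acc=33 shift=7
  byte[12]=0x5A cont=0 payload=0x5A=90: acc |= 90<<7 -> acc=11553 shift=14 [end]
Varint 5: bytes[11:13] = A1 5A -> value 11553 (2 byte(s))
  byte[13]=0xE0 cont=1 payload=0x60=96: acc |= 96<<0 -> acc=96 shift=7
  byte[14]=0x54 cont=0 payload=0x54=84: acc |= 84<<7 -> acc=10848 shift=14 [end]
Varint 6: bytes[13:15] = E0 54 -> value 10848 (2 byte(s))
  byte[15]=0xAF cont=1 payload=0x2F=47: acc |= 47<<0 -> acc=47 shift=7
  byte[16]=0x15 cont=0 payload=0x15=21: acc |= 21<<7 -> acc=2735 shift=14 [end]
Varint 7: bytes[15:17] = AF 15 -> value 2735 (2 byte(s))

Answer: 15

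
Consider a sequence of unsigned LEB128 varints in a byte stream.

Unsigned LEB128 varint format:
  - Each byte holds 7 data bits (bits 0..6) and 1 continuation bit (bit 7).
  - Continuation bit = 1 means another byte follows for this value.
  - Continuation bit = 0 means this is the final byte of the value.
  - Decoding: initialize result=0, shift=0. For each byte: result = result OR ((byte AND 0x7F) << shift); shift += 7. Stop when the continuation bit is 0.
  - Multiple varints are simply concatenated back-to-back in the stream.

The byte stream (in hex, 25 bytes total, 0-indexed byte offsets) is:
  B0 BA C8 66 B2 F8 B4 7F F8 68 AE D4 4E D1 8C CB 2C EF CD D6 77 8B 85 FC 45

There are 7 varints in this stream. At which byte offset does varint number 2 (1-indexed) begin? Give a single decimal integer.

Answer: 4

Derivation:
  byte[0]=0xB0 cont=1 payload=0x30=48: acc |= 48<<0 -> acc=48 shift=7
  byte[1]=0xBA cont=1 payload=0x3A=58: acc |= 58<<7 -> acc=7472 shift=14
  byte[2]=0xC8 cont=1 payload=0x48=72: acc |= 72<<14 -> acc=1187120 shift=21
  byte[3]=0x66 cont=0 payload=0x66=102: acc |= 102<<21 -> acc=215096624 shift=28 [end]
Varint 1: bytes[0:4] = B0 BA C8 66 -> value 215096624 (4 byte(s))
  byte[4]=0xB2 cont=1 payload=0x32=50: acc |= 50<<0 -> acc=50 shift=7
  byte[5]=0xF8 cont=1 payload=0x78=120: acc |= 120<<7 -> acc=15410 shift=14
  byte[6]=0xB4 cont=1 payload=0x34=52: acc |= 52<<14 -> acc=867378 shift=21
  byte[7]=0x7F cont=0 payload=0x7F=127: acc |= 127<<21 -> acc=267205682 shift=28 [end]
Varint 2: bytes[4:8] = B2 F8 B4 7F -> value 267205682 (4 byte(s))
  byte[8]=0xF8 cont=1 payload=0x78=120: acc |= 120<<0 -> acc=120 shift=7
  byte[9]=0x68 cont=0 payload=0x68=104: acc |= 104<<7 -> acc=13432 shift=14 [end]
Varint 3: bytes[8:10] = F8 68 -> value 13432 (2 byte(s))
  byte[10]=0xAE cont=1 payload=0x2E=46: acc |= 46<<0 -> acc=46 shift=7
  byte[11]=0xD4 cont=1 payload=0x54=84: acc |= 84<<7 -> acc=10798 shift=14
  byte[12]=0x4E cont=0 payload=0x4E=78: acc |= 78<<14 -> acc=1288750 shift=21 [end]
Varint 4: bytes[10:13] = AE D4 4E -> value 1288750 (3 byte(s))
  byte[13]=0xD1 cont=1 payload=0x51=81: acc |= 81<<0 -> acc=81 shift=7
  byte[14]=0x8C cont=1 payload=0x0C=12: acc |= 12<<7 -> acc=1617 shift=14
  byte[15]=0xCB cont=1 payload=0x4B=75: acc |= 75<<14 -> acc=1230417 shift=21
  byte[16]=0x2C cont=0 payload=0x2C=44: acc |= 44<<21 -> acc=93505105 shift=28 [end]
Varint 5: bytes[13:17] = D1 8C CB 2C -> value 93505105 (4 byte(s))
  byte[17]=0xEF cont=1 payload=0x6F=111: acc |= 111<<0 -> acc=111 shift=7
  byte[18]=0xCD cont=1 payload=0x4D=77: acc |= 77<<7 -> acc=9967 shift=14
  byte[19]=0xD6 cont=1 payload=0x56=86: acc |= 86<<14 -> acc=1418991 shift=21
  byte[20]=0x77 cont=0 payload=0x77=119: acc |= 119<<21 -> acc=250980079 shift=28 [end]
Varint 6: bytes[17:21] = EF CD D6 77 -> value 250980079 (4 byte(s))
  byte[21]=0x8B cont=1 payload=0x0B=11: acc |= 11<<0 -> acc=11 shift=7
  byte[22]=0x85 cont=1 payload=0x05=5: acc |= 5<<7 -> acc=651 shift=14
  byte[23]=0xFC cont=1 payload=0x7C=124: acc |= 124<<14 -> acc=2032267 shift=21
  byte[24]=0x45 cont=0 payload=0x45=69: acc |= 69<<21 -> acc=146735755 shift=28 [end]
Varint 7: bytes[21:25] = 8B 85 FC 45 -> value 146735755 (4 byte(s))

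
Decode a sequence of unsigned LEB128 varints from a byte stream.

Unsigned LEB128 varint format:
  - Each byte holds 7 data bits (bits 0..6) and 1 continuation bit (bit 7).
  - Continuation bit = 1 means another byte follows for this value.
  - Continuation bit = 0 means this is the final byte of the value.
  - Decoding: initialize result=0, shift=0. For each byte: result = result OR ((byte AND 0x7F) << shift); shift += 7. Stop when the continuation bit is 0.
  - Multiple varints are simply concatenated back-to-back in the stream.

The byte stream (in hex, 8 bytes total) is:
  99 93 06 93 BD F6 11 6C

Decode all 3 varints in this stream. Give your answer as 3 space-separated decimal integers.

  byte[0]=0x99 cont=1 payload=0x19=25: acc |= 25<<0 -> acc=25 shift=7
  byte[1]=0x93 cont=1 payload=0x13=19: acc |= 19<<7 -> acc=2457 shift=14
  byte[2]=0x06 cont=0 payload=0x06=6: acc |= 6<<14 -> acc=100761 shift=21 [end]
Varint 1: bytes[0:3] = 99 93 06 -> value 100761 (3 byte(s))
  byte[3]=0x93 cont=1 payload=0x13=19: acc |= 19<<0 -> acc=19 shift=7
  byte[4]=0xBD cont=1 payload=0x3D=61: acc |= 61<<7 -> acc=7827 shift=14
  byte[5]=0xF6 cont=1 payload=0x76=118: acc |= 118<<14 -> acc=1941139 shift=21
  byte[6]=0x11 cont=0 payload=0x11=17: acc |= 17<<21 -> acc=37592723 shift=28 [end]
Varint 2: bytes[3:7] = 93 BD F6 11 -> value 37592723 (4 byte(s))
  byte[7]=0x6C cont=0 payload=0x6C=108: acc |= 108<<0 -> acc=108 shift=7 [end]
Varint 3: bytes[7:8] = 6C -> value 108 (1 byte(s))

Answer: 100761 37592723 108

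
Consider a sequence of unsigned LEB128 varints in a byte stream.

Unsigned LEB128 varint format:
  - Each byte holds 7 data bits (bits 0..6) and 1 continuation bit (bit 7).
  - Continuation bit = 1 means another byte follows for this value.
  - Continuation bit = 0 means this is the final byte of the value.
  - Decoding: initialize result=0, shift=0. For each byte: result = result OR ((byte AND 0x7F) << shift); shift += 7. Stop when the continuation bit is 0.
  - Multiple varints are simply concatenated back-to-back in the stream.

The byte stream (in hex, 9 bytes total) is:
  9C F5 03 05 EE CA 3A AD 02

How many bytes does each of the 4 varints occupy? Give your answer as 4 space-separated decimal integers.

Answer: 3 1 3 2

Derivation:
  byte[0]=0x9C cont=1 payload=0x1C=28: acc |= 28<<0 -> acc=28 shift=7
  byte[1]=0xF5 cont=1 payload=0x75=117: acc |= 117<<7 -> acc=15004 shift=14
  byte[2]=0x03 cont=0 payload=0x03=3: acc |= 3<<14 -> acc=64156 shift=21 [end]
Varint 1: bytes[0:3] = 9C F5 03 -> value 64156 (3 byte(s))
  byte[3]=0x05 cont=0 payload=0x05=5: acc |= 5<<0 -> acc=5 shift=7 [end]
Varint 2: bytes[3:4] = 05 -> value 5 (1 byte(s))
  byte[4]=0xEE cont=1 payload=0x6E=110: acc |= 110<<0 -> acc=110 shift=7
  byte[5]=0xCA cont=1 payload=0x4A=74: acc |= 74<<7 -> acc=9582 shift=14
  byte[6]=0x3A cont=0 payload=0x3A=58: acc |= 58<<14 -> acc=959854 shift=21 [end]
Varint 3: bytes[4:7] = EE CA 3A -> value 959854 (3 byte(s))
  byte[7]=0xAD cont=1 payload=0x2D=45: acc |= 45<<0 -> acc=45 shift=7
  byte[8]=0x02 cont=0 payload=0x02=2: acc |= 2<<7 -> acc=301 shift=14 [end]
Varint 4: bytes[7:9] = AD 02 -> value 301 (2 byte(s))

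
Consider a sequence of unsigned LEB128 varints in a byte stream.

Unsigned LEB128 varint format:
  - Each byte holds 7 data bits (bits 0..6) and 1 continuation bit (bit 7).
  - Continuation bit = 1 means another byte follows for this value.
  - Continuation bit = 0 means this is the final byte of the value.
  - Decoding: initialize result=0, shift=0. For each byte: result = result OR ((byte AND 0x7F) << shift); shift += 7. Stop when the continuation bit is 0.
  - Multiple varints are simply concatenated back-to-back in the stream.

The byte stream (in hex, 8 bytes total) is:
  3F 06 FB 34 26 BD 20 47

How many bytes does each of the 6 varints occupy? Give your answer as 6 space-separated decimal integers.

  byte[0]=0x3F cont=0 payload=0x3F=63: acc |= 63<<0 -> acc=63 shift=7 [end]
Varint 1: bytes[0:1] = 3F -> value 63 (1 byte(s))
  byte[1]=0x06 cont=0 payload=0x06=6: acc |= 6<<0 -> acc=6 shift=7 [end]
Varint 2: bytes[1:2] = 06 -> value 6 (1 byte(s))
  byte[2]=0xFB cont=1 payload=0x7B=123: acc |= 123<<0 -> acc=123 shift=7
  byte[3]=0x34 cont=0 payload=0x34=52: acc |= 52<<7 -> acc=6779 shift=14 [end]
Varint 3: bytes[2:4] = FB 34 -> value 6779 (2 byte(s))
  byte[4]=0x26 cont=0 payload=0x26=38: acc |= 38<<0 -> acc=38 shift=7 [end]
Varint 4: bytes[4:5] = 26 -> value 38 (1 byte(s))
  byte[5]=0xBD cont=1 payload=0x3D=61: acc |= 61<<0 -> acc=61 shift=7
  byte[6]=0x20 cont=0 payload=0x20=32: acc |= 32<<7 -> acc=4157 shift=14 [end]
Varint 5: bytes[5:7] = BD 20 -> value 4157 (2 byte(s))
  byte[7]=0x47 cont=0 payload=0x47=71: acc |= 71<<0 -> acc=71 shift=7 [end]
Varint 6: bytes[7:8] = 47 -> value 71 (1 byte(s))

Answer: 1 1 2 1 2 1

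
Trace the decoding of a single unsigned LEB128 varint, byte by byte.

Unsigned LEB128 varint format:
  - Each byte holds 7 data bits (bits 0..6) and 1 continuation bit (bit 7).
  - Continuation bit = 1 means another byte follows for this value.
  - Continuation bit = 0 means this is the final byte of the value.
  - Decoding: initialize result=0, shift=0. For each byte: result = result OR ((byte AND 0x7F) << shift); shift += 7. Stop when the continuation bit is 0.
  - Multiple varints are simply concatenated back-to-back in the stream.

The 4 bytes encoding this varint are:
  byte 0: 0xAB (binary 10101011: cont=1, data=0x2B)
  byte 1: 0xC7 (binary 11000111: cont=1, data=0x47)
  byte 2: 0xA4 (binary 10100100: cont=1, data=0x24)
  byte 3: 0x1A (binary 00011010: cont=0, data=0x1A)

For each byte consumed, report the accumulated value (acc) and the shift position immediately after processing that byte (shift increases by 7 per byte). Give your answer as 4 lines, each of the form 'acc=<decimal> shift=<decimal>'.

byte 0=0xAB: payload=0x2B=43, contrib = 43<<0 = 43; acc -> 43, shift -> 7
byte 1=0xC7: payload=0x47=71, contrib = 71<<7 = 9088; acc -> 9131, shift -> 14
byte 2=0xA4: payload=0x24=36, contrib = 36<<14 = 589824; acc -> 598955, shift -> 21
byte 3=0x1A: payload=0x1A=26, contrib = 26<<21 = 54525952; acc -> 55124907, shift -> 28

Answer: acc=43 shift=7
acc=9131 shift=14
acc=598955 shift=21
acc=55124907 shift=28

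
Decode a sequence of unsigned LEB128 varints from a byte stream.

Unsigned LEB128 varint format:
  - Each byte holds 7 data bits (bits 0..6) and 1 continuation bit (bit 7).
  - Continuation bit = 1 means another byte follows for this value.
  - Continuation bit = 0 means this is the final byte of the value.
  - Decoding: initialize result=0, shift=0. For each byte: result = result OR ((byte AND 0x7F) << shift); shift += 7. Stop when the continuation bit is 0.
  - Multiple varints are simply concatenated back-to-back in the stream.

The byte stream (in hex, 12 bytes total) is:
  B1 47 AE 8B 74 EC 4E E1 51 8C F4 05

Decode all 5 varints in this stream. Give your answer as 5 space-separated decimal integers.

Answer: 9137 1901998 10092 10465 96780

Derivation:
  byte[0]=0xB1 cont=1 payload=0x31=49: acc |= 49<<0 -> acc=49 shift=7
  byte[1]=0x47 cont=0 payload=0x47=71: acc |= 71<<7 -> acc=9137 shift=14 [end]
Varint 1: bytes[0:2] = B1 47 -> value 9137 (2 byte(s))
  byte[2]=0xAE cont=1 payload=0x2E=46: acc |= 46<<0 -> acc=46 shift=7
  byte[3]=0x8B cont=1 payload=0x0B=11: acc |= 11<<7 -> acc=1454 shift=14
  byte[4]=0x74 cont=0 payload=0x74=116: acc |= 116<<14 -> acc=1901998 shift=21 [end]
Varint 2: bytes[2:5] = AE 8B 74 -> value 1901998 (3 byte(s))
  byte[5]=0xEC cont=1 payload=0x6C=108: acc |= 108<<0 -> acc=108 shift=7
  byte[6]=0x4E cont=0 payload=0x4E=78: acc |= 78<<7 -> acc=10092 shift=14 [end]
Varint 3: bytes[5:7] = EC 4E -> value 10092 (2 byte(s))
  byte[7]=0xE1 cont=1 payload=0x61=97: acc |= 97<<0 -> acc=97 shift=7
  byte[8]=0x51 cont=0 payload=0x51=81: acc |= 81<<7 -> acc=10465 shift=14 [end]
Varint 4: bytes[7:9] = E1 51 -> value 10465 (2 byte(s))
  byte[9]=0x8C cont=1 payload=0x0C=12: acc |= 12<<0 -> acc=12 shift=7
  byte[10]=0xF4 cont=1 payload=0x74=116: acc |= 116<<7 -> acc=14860 shift=14
  byte[11]=0x05 cont=0 payload=0x05=5: acc |= 5<<14 -> acc=96780 shift=21 [end]
Varint 5: bytes[9:12] = 8C F4 05 -> value 96780 (3 byte(s))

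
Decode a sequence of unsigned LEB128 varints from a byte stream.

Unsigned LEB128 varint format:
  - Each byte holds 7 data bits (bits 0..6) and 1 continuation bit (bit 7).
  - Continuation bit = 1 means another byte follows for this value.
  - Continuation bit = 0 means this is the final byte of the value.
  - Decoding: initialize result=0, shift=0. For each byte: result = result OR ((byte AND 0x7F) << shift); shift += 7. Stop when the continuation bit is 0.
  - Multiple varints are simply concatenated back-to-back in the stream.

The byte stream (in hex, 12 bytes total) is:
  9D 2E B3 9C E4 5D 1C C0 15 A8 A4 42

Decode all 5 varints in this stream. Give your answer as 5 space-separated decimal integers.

Answer: 5917 196677171 28 2752 1085992

Derivation:
  byte[0]=0x9D cont=1 payload=0x1D=29: acc |= 29<<0 -> acc=29 shift=7
  byte[1]=0x2E cont=0 payload=0x2E=46: acc |= 46<<7 -> acc=5917 shift=14 [end]
Varint 1: bytes[0:2] = 9D 2E -> value 5917 (2 byte(s))
  byte[2]=0xB3 cont=1 payload=0x33=51: acc |= 51<<0 -> acc=51 shift=7
  byte[3]=0x9C cont=1 payload=0x1C=28: acc |= 28<<7 -> acc=3635 shift=14
  byte[4]=0xE4 cont=1 payload=0x64=100: acc |= 100<<14 -> acc=1642035 shift=21
  byte[5]=0x5D cont=0 payload=0x5D=93: acc |= 93<<21 -> acc=196677171 shift=28 [end]
Varint 2: bytes[2:6] = B3 9C E4 5D -> value 196677171 (4 byte(s))
  byte[6]=0x1C cont=0 payload=0x1C=28: acc |= 28<<0 -> acc=28 shift=7 [end]
Varint 3: bytes[6:7] = 1C -> value 28 (1 byte(s))
  byte[7]=0xC0 cont=1 payload=0x40=64: acc |= 64<<0 -> acc=64 shift=7
  byte[8]=0x15 cont=0 payload=0x15=21: acc |= 21<<7 -> acc=2752 shift=14 [end]
Varint 4: bytes[7:9] = C0 15 -> value 2752 (2 byte(s))
  byte[9]=0xA8 cont=1 payload=0x28=40: acc |= 40<<0 -> acc=40 shift=7
  byte[10]=0xA4 cont=1 payload=0x24=36: acc |= 36<<7 -> acc=4648 shift=14
  byte[11]=0x42 cont=0 payload=0x42=66: acc |= 66<<14 -> acc=1085992 shift=21 [end]
Varint 5: bytes[9:12] = A8 A4 42 -> value 1085992 (3 byte(s))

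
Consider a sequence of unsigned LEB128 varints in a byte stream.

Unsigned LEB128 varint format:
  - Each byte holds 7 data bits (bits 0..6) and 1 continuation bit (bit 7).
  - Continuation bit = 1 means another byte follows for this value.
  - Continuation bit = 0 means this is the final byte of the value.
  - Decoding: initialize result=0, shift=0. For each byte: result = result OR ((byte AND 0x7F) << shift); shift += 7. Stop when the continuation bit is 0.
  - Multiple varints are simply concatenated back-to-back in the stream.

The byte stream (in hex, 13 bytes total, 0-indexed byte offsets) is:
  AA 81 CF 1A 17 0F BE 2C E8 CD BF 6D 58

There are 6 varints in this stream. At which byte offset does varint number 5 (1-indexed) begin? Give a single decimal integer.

  byte[0]=0xAA cont=1 payload=0x2A=42: acc |= 42<<0 -> acc=42 shift=7
  byte[1]=0x81 cont=1 payload=0x01=1: acc |= 1<<7 -> acc=170 shift=14
  byte[2]=0xCF cont=1 payload=0x4F=79: acc |= 79<<14 -> acc=1294506 shift=21
  byte[3]=0x1A cont=0 payload=0x1A=26: acc |= 26<<21 -> acc=55820458 shift=28 [end]
Varint 1: bytes[0:4] = AA 81 CF 1A -> value 55820458 (4 byte(s))
  byte[4]=0x17 cont=0 payload=0x17=23: acc |= 23<<0 -> acc=23 shift=7 [end]
Varint 2: bytes[4:5] = 17 -> value 23 (1 byte(s))
  byte[5]=0x0F cont=0 payload=0x0F=15: acc |= 15<<0 -> acc=15 shift=7 [end]
Varint 3: bytes[5:6] = 0F -> value 15 (1 byte(s))
  byte[6]=0xBE cont=1 payload=0x3E=62: acc |= 62<<0 -> acc=62 shift=7
  byte[7]=0x2C cont=0 payload=0x2C=44: acc |= 44<<7 -> acc=5694 shift=14 [end]
Varint 4: bytes[6:8] = BE 2C -> value 5694 (2 byte(s))
  byte[8]=0xE8 cont=1 payload=0x68=104: acc |= 104<<0 -> acc=104 shift=7
  byte[9]=0xCD cont=1 payload=0x4D=77: acc |= 77<<7 -> acc=9960 shift=14
  byte[10]=0xBF cont=1 payload=0x3F=63: acc |= 63<<14 -> acc=1042152 shift=21
  byte[11]=0x6D cont=0 payload=0x6D=109: acc |= 109<<21 -> acc=229631720 shift=28 [end]
Varint 5: bytes[8:12] = E8 CD BF 6D -> value 229631720 (4 byte(s))
  byte[12]=0x58 cont=0 payload=0x58=88: acc |= 88<<0 -> acc=88 shift=7 [end]
Varint 6: bytes[12:13] = 58 -> value 88 (1 byte(s))

Answer: 8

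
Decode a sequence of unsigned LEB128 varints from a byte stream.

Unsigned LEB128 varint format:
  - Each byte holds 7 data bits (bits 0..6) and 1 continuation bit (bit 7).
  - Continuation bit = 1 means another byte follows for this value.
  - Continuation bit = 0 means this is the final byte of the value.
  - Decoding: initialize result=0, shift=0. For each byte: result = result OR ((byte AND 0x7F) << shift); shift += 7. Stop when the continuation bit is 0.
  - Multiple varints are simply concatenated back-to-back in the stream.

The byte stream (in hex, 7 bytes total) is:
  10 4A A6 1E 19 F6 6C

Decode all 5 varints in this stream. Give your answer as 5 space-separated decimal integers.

Answer: 16 74 3878 25 13942

Derivation:
  byte[0]=0x10 cont=0 payload=0x10=16: acc |= 16<<0 -> acc=16 shift=7 [end]
Varint 1: bytes[0:1] = 10 -> value 16 (1 byte(s))
  byte[1]=0x4A cont=0 payload=0x4A=74: acc |= 74<<0 -> acc=74 shift=7 [end]
Varint 2: bytes[1:2] = 4A -> value 74 (1 byte(s))
  byte[2]=0xA6 cont=1 payload=0x26=38: acc |= 38<<0 -> acc=38 shift=7
  byte[3]=0x1E cont=0 payload=0x1E=30: acc |= 30<<7 -> acc=3878 shift=14 [end]
Varint 3: bytes[2:4] = A6 1E -> value 3878 (2 byte(s))
  byte[4]=0x19 cont=0 payload=0x19=25: acc |= 25<<0 -> acc=25 shift=7 [end]
Varint 4: bytes[4:5] = 19 -> value 25 (1 byte(s))
  byte[5]=0xF6 cont=1 payload=0x76=118: acc |= 118<<0 -> acc=118 shift=7
  byte[6]=0x6C cont=0 payload=0x6C=108: acc |= 108<<7 -> acc=13942 shift=14 [end]
Varint 5: bytes[5:7] = F6 6C -> value 13942 (2 byte(s))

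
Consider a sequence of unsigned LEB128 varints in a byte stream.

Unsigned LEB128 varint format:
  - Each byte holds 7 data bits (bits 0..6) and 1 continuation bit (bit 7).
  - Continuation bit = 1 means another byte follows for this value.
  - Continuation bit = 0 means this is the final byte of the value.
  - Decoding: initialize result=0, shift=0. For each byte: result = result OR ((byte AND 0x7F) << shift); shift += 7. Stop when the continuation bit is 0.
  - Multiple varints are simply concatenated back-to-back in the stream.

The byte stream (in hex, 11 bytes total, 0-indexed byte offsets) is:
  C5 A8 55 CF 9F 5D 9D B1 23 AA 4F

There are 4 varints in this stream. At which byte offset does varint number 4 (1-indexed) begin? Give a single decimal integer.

  byte[0]=0xC5 cont=1 payload=0x45=69: acc |= 69<<0 -> acc=69 shift=7
  byte[1]=0xA8 cont=1 payload=0x28=40: acc |= 40<<7 -> acc=5189 shift=14
  byte[2]=0x55 cont=0 payload=0x55=85: acc |= 85<<14 -> acc=1397829 shift=21 [end]
Varint 1: bytes[0:3] = C5 A8 55 -> value 1397829 (3 byte(s))
  byte[3]=0xCF cont=1 payload=0x4F=79: acc |= 79<<0 -> acc=79 shift=7
  byte[4]=0x9F cont=1 payload=0x1F=31: acc |= 31<<7 -> acc=4047 shift=14
  byte[5]=0x5D cont=0 payload=0x5D=93: acc |= 93<<14 -> acc=1527759 shift=21 [end]
Varint 2: bytes[3:6] = CF 9F 5D -> value 1527759 (3 byte(s))
  byte[6]=0x9D cont=1 payload=0x1D=29: acc |= 29<<0 -> acc=29 shift=7
  byte[7]=0xB1 cont=1 payload=0x31=49: acc |= 49<<7 -> acc=6301 shift=14
  byte[8]=0x23 cont=0 payload=0x23=35: acc |= 35<<14 -> acc=579741 shift=21 [end]
Varint 3: bytes[6:9] = 9D B1 23 -> value 579741 (3 byte(s))
  byte[9]=0xAA cont=1 payload=0x2A=42: acc |= 42<<0 -> acc=42 shift=7
  byte[10]=0x4F cont=0 payload=0x4F=79: acc |= 79<<7 -> acc=10154 shift=14 [end]
Varint 4: bytes[9:11] = AA 4F -> value 10154 (2 byte(s))

Answer: 9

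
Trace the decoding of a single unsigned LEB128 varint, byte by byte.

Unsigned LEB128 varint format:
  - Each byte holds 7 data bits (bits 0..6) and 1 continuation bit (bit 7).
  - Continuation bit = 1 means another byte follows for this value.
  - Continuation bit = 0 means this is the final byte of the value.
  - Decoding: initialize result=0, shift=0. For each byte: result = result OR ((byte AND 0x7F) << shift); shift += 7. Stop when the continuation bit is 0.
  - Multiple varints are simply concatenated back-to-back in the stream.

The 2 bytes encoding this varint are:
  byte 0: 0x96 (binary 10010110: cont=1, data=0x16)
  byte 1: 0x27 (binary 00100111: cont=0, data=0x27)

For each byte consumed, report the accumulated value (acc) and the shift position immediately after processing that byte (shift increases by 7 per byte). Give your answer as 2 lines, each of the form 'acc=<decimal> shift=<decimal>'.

Answer: acc=22 shift=7
acc=5014 shift=14

Derivation:
byte 0=0x96: payload=0x16=22, contrib = 22<<0 = 22; acc -> 22, shift -> 7
byte 1=0x27: payload=0x27=39, contrib = 39<<7 = 4992; acc -> 5014, shift -> 14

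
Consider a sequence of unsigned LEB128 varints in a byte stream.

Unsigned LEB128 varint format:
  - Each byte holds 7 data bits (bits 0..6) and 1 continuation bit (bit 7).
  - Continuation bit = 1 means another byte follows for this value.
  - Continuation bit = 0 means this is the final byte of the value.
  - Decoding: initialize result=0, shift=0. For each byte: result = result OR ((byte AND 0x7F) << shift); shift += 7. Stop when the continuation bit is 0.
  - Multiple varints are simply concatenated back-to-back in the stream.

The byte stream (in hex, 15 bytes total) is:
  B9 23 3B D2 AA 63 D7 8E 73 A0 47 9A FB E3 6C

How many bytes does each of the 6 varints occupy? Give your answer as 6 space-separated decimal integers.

Answer: 2 1 3 3 2 4

Derivation:
  byte[0]=0xB9 cont=1 payload=0x39=57: acc |= 57<<0 -> acc=57 shift=7
  byte[1]=0x23 cont=0 payload=0x23=35: acc |= 35<<7 -> acc=4537 shift=14 [end]
Varint 1: bytes[0:2] = B9 23 -> value 4537 (2 byte(s))
  byte[2]=0x3B cont=0 payload=0x3B=59: acc |= 59<<0 -> acc=59 shift=7 [end]
Varint 2: bytes[2:3] = 3B -> value 59 (1 byte(s))
  byte[3]=0xD2 cont=1 payload=0x52=82: acc |= 82<<0 -> acc=82 shift=7
  byte[4]=0xAA cont=1 payload=0x2A=42: acc |= 42<<7 -> acc=5458 shift=14
  byte[5]=0x63 cont=0 payload=0x63=99: acc |= 99<<14 -> acc=1627474 shift=21 [end]
Varint 3: bytes[3:6] = D2 AA 63 -> value 1627474 (3 byte(s))
  byte[6]=0xD7 cont=1 payload=0x57=87: acc |= 87<<0 -> acc=87 shift=7
  byte[7]=0x8E cont=1 payload=0x0E=14: acc |= 14<<7 -> acc=1879 shift=14
  byte[8]=0x73 cont=0 payload=0x73=115: acc |= 115<<14 -> acc=1886039 shift=21 [end]
Varint 4: bytes[6:9] = D7 8E 73 -> value 1886039 (3 byte(s))
  byte[9]=0xA0 cont=1 payload=0x20=32: acc |= 32<<0 -> acc=32 shift=7
  byte[10]=0x47 cont=0 payload=0x47=71: acc |= 71<<7 -> acc=9120 shift=14 [end]
Varint 5: bytes[9:11] = A0 47 -> value 9120 (2 byte(s))
  byte[11]=0x9A cont=1 payload=0x1A=26: acc |= 26<<0 -> acc=26 shift=7
  byte[12]=0xFB cont=1 payload=0x7B=123: acc |= 123<<7 -> acc=15770 shift=14
  byte[13]=0xE3 cont=1 payload=0x63=99: acc |= 99<<14 -> acc=1637786 shift=21
  byte[14]=0x6C cont=0 payload=0x6C=108: acc |= 108<<21 -> acc=228130202 shift=28 [end]
Varint 6: bytes[11:15] = 9A FB E3 6C -> value 228130202 (4 byte(s))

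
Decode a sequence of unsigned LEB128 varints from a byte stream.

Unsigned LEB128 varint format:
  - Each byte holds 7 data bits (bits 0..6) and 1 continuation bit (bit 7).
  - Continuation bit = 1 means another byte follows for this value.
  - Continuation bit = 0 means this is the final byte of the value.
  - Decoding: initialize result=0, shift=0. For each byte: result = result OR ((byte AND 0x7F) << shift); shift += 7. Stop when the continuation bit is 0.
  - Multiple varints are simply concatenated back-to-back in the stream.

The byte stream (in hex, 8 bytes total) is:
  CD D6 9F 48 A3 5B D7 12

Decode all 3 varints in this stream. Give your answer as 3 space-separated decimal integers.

Answer: 151513933 11683 2391

Derivation:
  byte[0]=0xCD cont=1 payload=0x4D=77: acc |= 77<<0 -> acc=77 shift=7
  byte[1]=0xD6 cont=1 payload=0x56=86: acc |= 86<<7 -> acc=11085 shift=14
  byte[2]=0x9F cont=1 payload=0x1F=31: acc |= 31<<14 -> acc=518989 shift=21
  byte[3]=0x48 cont=0 payload=0x48=72: acc |= 72<<21 -> acc=151513933 shift=28 [end]
Varint 1: bytes[0:4] = CD D6 9F 48 -> value 151513933 (4 byte(s))
  byte[4]=0xA3 cont=1 payload=0x23=35: acc |= 35<<0 -> acc=35 shift=7
  byte[5]=0x5B cont=0 payload=0x5B=91: acc |= 91<<7 -> acc=11683 shift=14 [end]
Varint 2: bytes[4:6] = A3 5B -> value 11683 (2 byte(s))
  byte[6]=0xD7 cont=1 payload=0x57=87: acc |= 87<<0 -> acc=87 shift=7
  byte[7]=0x12 cont=0 payload=0x12=18: acc |= 18<<7 -> acc=2391 shift=14 [end]
Varint 3: bytes[6:8] = D7 12 -> value 2391 (2 byte(s))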